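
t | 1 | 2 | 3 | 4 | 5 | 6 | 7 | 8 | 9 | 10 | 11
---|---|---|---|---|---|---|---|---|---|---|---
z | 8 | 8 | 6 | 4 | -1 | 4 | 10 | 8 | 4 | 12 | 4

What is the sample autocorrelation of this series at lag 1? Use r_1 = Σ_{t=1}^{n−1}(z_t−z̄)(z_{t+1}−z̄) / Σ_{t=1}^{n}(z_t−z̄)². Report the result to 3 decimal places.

0.030

Mean z̄ = (8 + 8 + 6 + 4 − 1 + 4 + 10 + 8 + 4 + 12 + 4)/11 = 6.0909
Numerator Σ_{t=1}^{10}(z_t−z̄)(z_{t+1}−z̄) = 3.9008
Denominator Σ(z_t−z̄)² = 128.9091
r_1 = 3.9008 / 128.9091 = 0.030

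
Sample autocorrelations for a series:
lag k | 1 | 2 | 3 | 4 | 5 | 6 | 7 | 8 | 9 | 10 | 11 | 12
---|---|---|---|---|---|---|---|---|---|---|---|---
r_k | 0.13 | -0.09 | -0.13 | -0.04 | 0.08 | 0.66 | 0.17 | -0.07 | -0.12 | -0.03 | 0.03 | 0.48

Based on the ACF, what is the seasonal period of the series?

6

The largest autocorrelation is r_6 = 0.66, with a weaker echo at lag 12 (0.48); the remaining lags stay at or below 0.17.
The dominant spike at lag 6 indicates a seasonal period of 6.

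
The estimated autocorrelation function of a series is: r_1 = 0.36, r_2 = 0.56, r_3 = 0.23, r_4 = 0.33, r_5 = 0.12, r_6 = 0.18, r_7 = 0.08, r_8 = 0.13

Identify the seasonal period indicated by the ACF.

2

The largest autocorrelation is r_2 = 0.56; the remaining lags stay at or below 0.36.
The dominant spike at lag 2 indicates a seasonal period of 2.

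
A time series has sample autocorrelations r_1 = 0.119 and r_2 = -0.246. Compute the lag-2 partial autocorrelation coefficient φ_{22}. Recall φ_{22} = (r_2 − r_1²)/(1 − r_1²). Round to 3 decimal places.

φ_{22} = (r_2 − r_1²) / (1 − r_1²)
r_1² = (0.119)² = 0.014161
Numerator = -0.246 − 0.0142 = -0.2602; denominator = 1 − 0.0142 = 0.9858
φ_{22} = -0.2602 / 0.9858 = -0.264

-0.264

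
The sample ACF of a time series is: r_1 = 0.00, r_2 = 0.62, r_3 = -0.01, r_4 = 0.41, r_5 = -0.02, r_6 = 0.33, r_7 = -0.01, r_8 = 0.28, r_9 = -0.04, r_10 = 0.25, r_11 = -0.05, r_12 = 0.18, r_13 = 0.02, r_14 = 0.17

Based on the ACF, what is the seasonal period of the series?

The largest autocorrelation is r_2 = 0.62, with weaker echoes at lags 4 (0.41), 6 (0.33), 8 (0.28), 10 (0.25), 12 (0.18) and 14 (0.17); the remaining lags stay at or below 0.02.
The dominant spike at lag 2 indicates a seasonal period of 2.

2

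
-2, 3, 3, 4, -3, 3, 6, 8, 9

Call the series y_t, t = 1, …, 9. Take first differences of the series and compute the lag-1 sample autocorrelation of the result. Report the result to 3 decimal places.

First differences Δy: 5, 0, 1, -7, 6, 3, 2, 1
Mean of differences = 1.3750
Numerator Σ(Δy_t−Δȳ)(Δy_{t+1}−Δȳ) = -31.7656
Denominator Σ(Δy_t−Δȳ)² = 109.8750
r_1(Δy) = -31.7656 / 109.8750 = -0.289

-0.289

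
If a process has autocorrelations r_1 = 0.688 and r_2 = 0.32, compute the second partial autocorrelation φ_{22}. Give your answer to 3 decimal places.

-0.291

φ_{22} = (r_2 − r_1²) / (1 − r_1²)
r_1² = (0.688)² = 0.473344
Numerator = 0.32 − 0.4733 = -0.1533; denominator = 1 − 0.4733 = 0.5267
φ_{22} = -0.1533 / 0.5267 = -0.291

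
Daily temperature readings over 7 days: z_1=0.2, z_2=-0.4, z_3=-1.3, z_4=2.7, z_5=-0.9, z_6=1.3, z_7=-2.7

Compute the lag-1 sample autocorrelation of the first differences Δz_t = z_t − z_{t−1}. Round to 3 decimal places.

First differences Δz: -0.6, -0.9, 4.0, -3.6, 2.2, -4.0
Mean of differences = -0.4833
Numerator Σ(Δz_t−Δz̄)(Δz_{t+1}−Δz̄) = -33.5919
Denominator Σ(Δz_t−Δz̄)² = 49.5683
r_1(Δz) = -33.5919 / 49.5683 = -0.678

-0.678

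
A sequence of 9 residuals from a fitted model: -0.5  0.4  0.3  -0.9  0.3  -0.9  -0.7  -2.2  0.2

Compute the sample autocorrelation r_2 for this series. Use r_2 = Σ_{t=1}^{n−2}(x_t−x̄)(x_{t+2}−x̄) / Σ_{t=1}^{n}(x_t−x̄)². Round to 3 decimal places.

0.135

Mean x̄ = (-0.5 + 0.4 + 0.3 − 0.9 + 0.3 − 0.9 − 0.7 − 2.2 + 0.2)/9 = -0.4444
Numerator Σ_{t=1}^{7}(x_t−x̄)(x_{t+2}−x̄) = 0.7805
Denominator Σ(x_t−x̄)² = 5.8022
r_2 = 0.7805 / 5.8022 = 0.135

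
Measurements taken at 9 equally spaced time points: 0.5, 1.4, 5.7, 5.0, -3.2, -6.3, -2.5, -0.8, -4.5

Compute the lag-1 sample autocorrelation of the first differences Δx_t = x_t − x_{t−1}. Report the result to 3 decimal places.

0.150

First differences Δx: 0.9, 4.3, -0.7, -8.2, -3.1, 3.8, 1.7, -3.7
Mean of differences = -0.6250
Numerator Σ(Δx_t−Δx̄)(Δx_{t+1}−Δx̄) = 18.6444
Denominator Σ(Δx_t−Δx̄)² = 124.5350
r_1(Δx) = 18.6444 / 124.5350 = 0.150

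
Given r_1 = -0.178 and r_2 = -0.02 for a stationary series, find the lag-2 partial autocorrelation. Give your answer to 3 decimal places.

-0.053

φ_{22} = (r_2 − r_1²) / (1 − r_1²)
r_1² = (-0.178)² = 0.031684
Numerator = -0.02 − 0.0317 = -0.0517; denominator = 1 − 0.0317 = 0.9683
φ_{22} = -0.0517 / 0.9683 = -0.053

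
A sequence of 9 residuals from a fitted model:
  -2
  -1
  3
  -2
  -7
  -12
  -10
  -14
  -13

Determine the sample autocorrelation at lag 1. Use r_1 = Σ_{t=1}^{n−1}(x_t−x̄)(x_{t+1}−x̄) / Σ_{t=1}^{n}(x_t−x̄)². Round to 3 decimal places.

0.709

Mean x̄ = (-2 − 1 + 3 − 2 − 7 − 12 − 10 − 14 − 13)/9 = -6.4444
Numerator Σ_{t=1}^{8}(x_t−x̄)(x_{t+1}−x̄) = 214.3580
Denominator Σ(x_t−x̄)² = 302.2222
r_1 = 214.3580 / 302.2222 = 0.709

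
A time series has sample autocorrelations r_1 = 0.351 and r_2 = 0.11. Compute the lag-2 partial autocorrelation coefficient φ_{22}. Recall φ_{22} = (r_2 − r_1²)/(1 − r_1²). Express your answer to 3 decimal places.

-0.015

φ_{22} = (r_2 − r_1²) / (1 − r_1²)
r_1² = (0.351)² = 0.123201
Numerator = 0.11 − 0.1232 = -0.0132; denominator = 1 − 0.1232 = 0.8768
φ_{22} = -0.0132 / 0.8768 = -0.015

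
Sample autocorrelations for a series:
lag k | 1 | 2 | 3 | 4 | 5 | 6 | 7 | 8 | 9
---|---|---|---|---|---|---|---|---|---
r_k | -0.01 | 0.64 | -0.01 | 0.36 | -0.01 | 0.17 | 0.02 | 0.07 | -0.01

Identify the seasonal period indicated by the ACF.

2

The largest autocorrelation is r_2 = 0.64, with weaker echoes at lags 4 (0.36) and 6 (0.17); the remaining lags stay at or below 0.07.
The dominant spike at lag 2 indicates a seasonal period of 2.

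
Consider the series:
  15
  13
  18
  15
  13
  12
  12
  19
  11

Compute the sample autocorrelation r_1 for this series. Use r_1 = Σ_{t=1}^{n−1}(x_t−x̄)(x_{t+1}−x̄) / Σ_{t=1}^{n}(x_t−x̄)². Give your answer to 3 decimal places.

Mean x̄ = (15 + 13 + 18 + 15 + 13 + 12 + 12 + 19 + 11)/9 = 14.2222
Numerator Σ_{t=1}^{8}(x_t−x̄)(x_{t+1}−x̄) = -21.9383
Denominator Σ(x_t−x̄)² = 61.5556
r_1 = -21.9383 / 61.5556 = -0.356

-0.356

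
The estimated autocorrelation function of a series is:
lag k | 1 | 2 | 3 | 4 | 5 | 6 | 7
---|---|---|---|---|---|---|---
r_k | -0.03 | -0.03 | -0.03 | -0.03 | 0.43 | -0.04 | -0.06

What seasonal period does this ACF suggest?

The largest autocorrelation is r_5 = 0.43; the remaining lags stay at or below -0.03.
The dominant spike at lag 5 indicates a seasonal period of 5.

5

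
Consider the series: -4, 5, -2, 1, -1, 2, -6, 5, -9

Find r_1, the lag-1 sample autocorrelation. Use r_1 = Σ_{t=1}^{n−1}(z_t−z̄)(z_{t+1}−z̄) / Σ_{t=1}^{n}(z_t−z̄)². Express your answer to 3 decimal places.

-0.647

Mean z̄ = (-4 + 5 − 2 + 1 − 1 + 2 − 6 + 5 − 9)/9 = -1.0000
Numerator Σ_{t=1}^{8}(z_t−z̄)(z_{t+1}−z̄) = -119.0000
Denominator Σ(z_t−z̄)² = 184.0000
r_1 = -119.0000 / 184.0000 = -0.647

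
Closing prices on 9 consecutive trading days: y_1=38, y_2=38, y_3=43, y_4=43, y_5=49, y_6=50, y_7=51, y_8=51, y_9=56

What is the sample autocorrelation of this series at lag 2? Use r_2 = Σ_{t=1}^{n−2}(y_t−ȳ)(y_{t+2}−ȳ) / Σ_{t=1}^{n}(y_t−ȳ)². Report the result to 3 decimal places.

Mean ȳ = (38 + 38 + 43 + 43 + 49 + 50 + 51 + 51 + 56)/9 = 46.5556
Σ(y_t−ȳ)(y_{t+2}−ȳ) = (30.4198) + (30.4198) + (-8.6914) + (-12.2469) + (10.8642) + (15.3086) + (41.9753) = 108.0494
Denominator Σ(y_t−ȳ)² = 318.2222
r_2 = 108.0494 / 318.2222 = 0.340

0.340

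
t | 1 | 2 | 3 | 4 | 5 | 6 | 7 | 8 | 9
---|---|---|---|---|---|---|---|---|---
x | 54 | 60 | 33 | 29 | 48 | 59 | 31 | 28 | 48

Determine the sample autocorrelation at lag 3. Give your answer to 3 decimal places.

-0.043

Mean x̄ = (54 + 60 + 33 + 29 + 48 + 59 + 31 + 28 + 48)/9 = 43.3333
Σ(x_t−x̄)(x_{t+3}−x̄) = (-152.8889) + (77.7778) + (-161.8889) + (176.7778) + (-71.5556) + (73.1111) = -58.6667
Denominator Σ(x_t−x̄)² = 1380.0000
r_3 = -58.6667 / 1380.0000 = -0.043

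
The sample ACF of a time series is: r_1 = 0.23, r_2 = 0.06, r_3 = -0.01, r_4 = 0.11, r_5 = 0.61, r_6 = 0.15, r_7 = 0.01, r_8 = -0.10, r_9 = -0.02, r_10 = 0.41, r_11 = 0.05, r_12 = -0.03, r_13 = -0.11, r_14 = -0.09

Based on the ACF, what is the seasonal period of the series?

The largest autocorrelation is r_5 = 0.61, with a weaker echo at lag 10 (0.41); the remaining lags stay at or below 0.23. The elevated value at lag 1 (0.23), dropping to 0.06 at lag 2, reflects decaying short-term dependence rather than seasonality.
The dominant spike at lag 5 indicates a seasonal period of 5.

5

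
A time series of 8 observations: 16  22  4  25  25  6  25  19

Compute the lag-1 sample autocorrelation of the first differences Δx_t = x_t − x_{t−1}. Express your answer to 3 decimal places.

-0.618

First differences Δx: 6, -18, 21, 0, -19, 19, -6
Mean of differences = 0.4286
Numerator Σ(Δx_t−Δx̄)(Δx_{t+1}−Δx̄) = -962.4694
Denominator Σ(Δx_t−Δx̄)² = 1557.7143
r_1(Δx) = -962.4694 / 1557.7143 = -0.618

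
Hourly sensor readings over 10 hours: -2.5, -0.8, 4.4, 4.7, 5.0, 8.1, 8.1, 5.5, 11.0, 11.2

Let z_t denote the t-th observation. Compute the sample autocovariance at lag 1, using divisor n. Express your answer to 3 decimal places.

Mean z̄ = (-2.5 − 0.8 + 4.4 + 4.7 + 5.0 + 8.1 + 8.1 + 5.5 + 11.0 + 11.2)/10 = 5.4700
Σ_{t=1}^{9}(z_t−z̄)(z_{t+1}−z̄) = 95.4791
γ_1 = 95.4791 / 10 = 9.548

9.548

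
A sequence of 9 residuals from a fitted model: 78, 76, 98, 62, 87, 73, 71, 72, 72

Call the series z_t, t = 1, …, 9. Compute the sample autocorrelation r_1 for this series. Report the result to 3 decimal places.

Mean z̄ = (78 + 76 + 98 + 62 + 87 + 73 + 71 + 72 + 72)/9 = 76.5556
Numerator Σ_{t=1}^{8}(z_t−z̄)(z_{t+1}−z̄) = -448.1975
Denominator Σ(z_t−z̄)² = 868.2222
r_1 = -448.1975 / 868.2222 = -0.516

-0.516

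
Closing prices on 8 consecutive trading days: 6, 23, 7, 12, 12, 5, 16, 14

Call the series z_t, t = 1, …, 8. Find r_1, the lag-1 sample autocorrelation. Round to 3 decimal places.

Mean z̄ = (6 + 23 + 7 + 12 + 12 + 5 + 16 + 14)/8 = 11.8750
Deviations from mean: -5.8750, 11.1250, -4.8750, 0.1250, 0.1250, -6.8750, 4.1250, 2.1250
Numerator Σ_{t=1}^{7}(z_t−z̄)(z_{t+1}−z̄) = -140.6406
Denominator Σ(z_t−z̄)² = 250.8750
r_1 = -140.6406 / 250.8750 = -0.561

-0.561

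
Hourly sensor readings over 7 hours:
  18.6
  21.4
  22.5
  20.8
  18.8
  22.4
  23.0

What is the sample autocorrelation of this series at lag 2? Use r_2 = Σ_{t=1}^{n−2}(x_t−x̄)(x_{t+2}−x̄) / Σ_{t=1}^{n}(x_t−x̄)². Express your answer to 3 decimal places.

-0.612

Mean x̄ = (18.6 + 21.4 + 22.5 + 20.8 + 18.8 + 22.4 + 23.0)/7 = 21.0714
Σ(x_t−x̄)(x_{t+2}−x̄) = (-3.5306) + (-0.0892) + (-3.2449) + (-0.3606) + (-4.3806) = -11.6059
Denominator Σ(x_t−x̄)² = 18.9743
r_2 = -11.6059 / 18.9743 = -0.612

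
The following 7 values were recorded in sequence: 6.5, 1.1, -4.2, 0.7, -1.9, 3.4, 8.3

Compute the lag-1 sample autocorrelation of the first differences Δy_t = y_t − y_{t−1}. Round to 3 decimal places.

First differences Δy: -5.4, -5.3, 4.9, -2.6, 5.3, 4.9
Mean of differences = 0.3000
Numerator Σ(Δy_t−Δȳ)(Δy_{t+1}−Δȳ) = 1.3200
Denominator Σ(Δy_t−Δȳ)² = 139.5800
r_1(Δy) = 1.3200 / 139.5800 = 0.009

0.009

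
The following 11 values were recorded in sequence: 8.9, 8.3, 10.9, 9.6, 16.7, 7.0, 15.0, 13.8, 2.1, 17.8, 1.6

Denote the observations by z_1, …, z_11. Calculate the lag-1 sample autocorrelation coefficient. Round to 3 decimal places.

Mean z̄ = (8.9 + 8.3 + 10.9 + 9.6 + 16.7 + 7.0 + 15.0 + 13.8 + 2.1 + 17.8 + 1.6)/11 = 10.1545
Numerator Σ_{t=1}^{10}(z_t−z̄)(z_{t+1}−z̄) = -177.7148
Denominator Σ(z_t−z̄)² = 291.9473
r_1 = -177.7148 / 291.9473 = -0.609

-0.609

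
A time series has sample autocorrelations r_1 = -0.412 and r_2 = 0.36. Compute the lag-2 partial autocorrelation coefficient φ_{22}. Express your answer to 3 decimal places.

0.229

φ_{22} = (r_2 − r_1²) / (1 − r_1²)
r_1² = (-0.412)² = 0.169744
Numerator = 0.36 − 0.1697 = 0.1903; denominator = 1 − 0.1697 = 0.8303
φ_{22} = 0.1903 / 0.8303 = 0.229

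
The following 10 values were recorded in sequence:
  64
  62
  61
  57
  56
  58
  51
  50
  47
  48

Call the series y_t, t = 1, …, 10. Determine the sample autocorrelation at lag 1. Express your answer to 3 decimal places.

Mean ȳ = (64 + 62 + 61 + 57 + 56 + 58 + 51 + 50 + 47 + 48)/10 = 55.4000
Numerator Σ_{t=1}^{9}(y_t−ȳ)(y_{t+1}−ȳ) = 225.0400
Denominator Σ(y_t−ȳ)² = 332.4000
r_1 = 225.0400 / 332.4000 = 0.677

0.677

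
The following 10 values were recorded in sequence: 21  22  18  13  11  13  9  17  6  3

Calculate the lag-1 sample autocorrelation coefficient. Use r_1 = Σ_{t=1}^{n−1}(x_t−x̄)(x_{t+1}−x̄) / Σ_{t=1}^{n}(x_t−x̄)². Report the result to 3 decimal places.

0.399

Mean x̄ = (21 + 22 + 18 + 13 + 11 + 13 + 9 + 17 + 6 + 3)/10 = 13.3000
Numerator Σ_{t=1}^{9}(x_t−x̄)(x_{t+1}−x̄) = 141.4100
Denominator Σ(x_t−x̄)² = 354.1000
r_1 = 141.4100 / 354.1000 = 0.399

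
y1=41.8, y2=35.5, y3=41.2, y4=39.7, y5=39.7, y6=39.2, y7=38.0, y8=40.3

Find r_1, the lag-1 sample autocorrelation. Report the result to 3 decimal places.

Mean ȳ = (41.8 + 35.5 + 41.2 + 39.7 + 39.7 + 39.2 + 38.0 + 40.3)/8 = 39.4250
Deviations from mean: 2.3750, -3.9250, 1.7750, 0.2750, 0.2750, -0.2250, -1.4250, 0.8750
Σ(y_t−ȳ)(y_{t+1}−ȳ) = (-9.3219) + (-6.9669) + (0.4881) + (0.0756) + (-0.0619) + (0.3206) + (-1.2469) = -16.7131
Denominator Σ(y_t−ȳ)² = 27.1950
r_1 = -16.7131 / 27.1950 = -0.615

-0.615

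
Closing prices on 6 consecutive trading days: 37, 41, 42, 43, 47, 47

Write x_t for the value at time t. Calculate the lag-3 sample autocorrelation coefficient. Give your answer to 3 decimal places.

-0.166

Mean x̄ = (37 + 41 + 42 + 43 + 47 + 47)/6 = 42.8333
Deviations from mean: -5.8333, -1.8333, -0.8333, 0.1667, 4.1667, 4.1667
Numerator Σ_{t=1}^{3}(x_t−x̄)(x_{t+3}−x̄) = -12.0833
Denominator Σ(x_t−x̄)² = 72.8333
r_3 = -12.0833 / 72.8333 = -0.166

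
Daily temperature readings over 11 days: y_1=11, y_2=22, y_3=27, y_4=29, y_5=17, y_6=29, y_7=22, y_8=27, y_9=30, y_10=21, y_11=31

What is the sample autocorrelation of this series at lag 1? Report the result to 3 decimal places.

-0.190

Mean ȳ = (11 + 22 + 27 + 29 + 17 + 29 + 22 + 27 + 30 + 21 + 31)/11 = 24.1818
Numerator Σ_{t=1}^{10}(y_t−ȳ)(y_{t+1}−ȳ) = -73.4876
Denominator Σ(y_t−ȳ)² = 387.6364
r_1 = -73.4876 / 387.6364 = -0.190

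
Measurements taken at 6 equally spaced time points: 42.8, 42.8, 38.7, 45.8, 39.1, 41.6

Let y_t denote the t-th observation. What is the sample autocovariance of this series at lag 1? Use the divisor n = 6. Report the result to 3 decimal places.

Mean ȳ = (42.8 + 42.8 + 38.7 + 45.8 + 39.1 + 41.6)/6 = 41.8000
Deviations: 1.0000, 1.0000, -3.1000, 4.0000, -2.7000, -0.2000
Σ_{t=1}^{5}(y_t−ȳ)(y_{t+1}−ȳ) = -24.7600
γ_1 = -24.7600 / 6 = -4.127

-4.127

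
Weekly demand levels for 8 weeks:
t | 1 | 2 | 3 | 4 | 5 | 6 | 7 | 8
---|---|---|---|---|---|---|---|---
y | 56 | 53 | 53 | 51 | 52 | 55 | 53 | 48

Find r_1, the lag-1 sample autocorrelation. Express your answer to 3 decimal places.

-0.012

Mean ȳ = (56 + 53 + 53 + 51 + 52 + 55 + 53 + 48)/8 = 52.6250
Deviations from mean: 3.3750, 0.3750, 0.3750, -1.6250, -0.6250, 2.3750, 0.3750, -4.6250
Numerator Σ_{t=1}^{7}(y_t−ȳ)(y_{t+1}−ȳ) = -0.5156
Denominator Σ(y_t−ȳ)² = 41.8750
r_1 = -0.5156 / 41.8750 = -0.012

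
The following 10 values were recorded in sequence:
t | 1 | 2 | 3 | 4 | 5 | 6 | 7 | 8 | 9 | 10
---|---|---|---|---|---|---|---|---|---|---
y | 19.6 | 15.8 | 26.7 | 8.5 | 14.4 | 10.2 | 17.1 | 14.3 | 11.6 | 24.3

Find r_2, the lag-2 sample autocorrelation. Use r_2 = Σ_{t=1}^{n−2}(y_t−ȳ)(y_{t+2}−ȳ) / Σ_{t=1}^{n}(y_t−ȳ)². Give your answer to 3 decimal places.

0.182

Mean ȳ = (19.6 + 15.8 + 26.7 + 8.5 + 14.4 + 10.2 + 17.1 + 14.3 + 11.6 + 24.3)/10 = 16.2500
Numerator Σ_{t=1}^{8}(y_t−ȳ)(y_{t+2}−ȳ) = 56.6250
Denominator Σ(y_t−ȳ)² = 311.6650
r_2 = 56.6250 / 311.6650 = 0.182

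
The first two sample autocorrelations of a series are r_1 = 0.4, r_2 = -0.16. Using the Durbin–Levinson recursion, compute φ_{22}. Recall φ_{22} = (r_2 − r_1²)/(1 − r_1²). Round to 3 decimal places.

φ_{22} = (r_2 − r_1²) / (1 − r_1²)
r_1² = (0.4)² = 0.16
Numerator = -0.16 − 0.1600 = -0.3200; denominator = 1 − 0.1600 = 0.8400
φ_{22} = -0.3200 / 0.8400 = -0.381

-0.381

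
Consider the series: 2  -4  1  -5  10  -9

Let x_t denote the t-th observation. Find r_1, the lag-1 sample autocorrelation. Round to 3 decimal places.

-0.700

Mean x̄ = (2 − 4 + 1 − 5 + 10 − 9)/6 = -0.8333
Deviations from mean: 2.8333, -3.1667, 1.8333, -4.1667, 10.8333, -8.1667
Σ(x_t−x̄)(x_{t+1}−x̄) = (-8.9722) + (-5.8056) + (-7.6389) + (-45.1389) + (-88.4722) = -156.0278
Denominator Σ(x_t−x̄)² = 222.8333
r_1 = -156.0278 / 222.8333 = -0.700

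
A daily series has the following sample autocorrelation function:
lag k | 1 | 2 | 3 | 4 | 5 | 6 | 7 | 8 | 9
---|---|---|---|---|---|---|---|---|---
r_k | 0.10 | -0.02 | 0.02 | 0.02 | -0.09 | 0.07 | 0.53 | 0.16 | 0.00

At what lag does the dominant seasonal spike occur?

7

The largest autocorrelation is r_7 = 0.53; the remaining lags stay at or below 0.16.
The dominant spike at lag 7 indicates a seasonal period of 7.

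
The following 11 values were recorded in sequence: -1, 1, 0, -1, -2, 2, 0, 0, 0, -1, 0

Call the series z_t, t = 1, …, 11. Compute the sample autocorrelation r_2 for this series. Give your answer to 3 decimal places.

-0.279

Mean z̄ = (-1 + 1 + 0 − 1 − 2 + 2 + 0 + 0 + 0 − 1 + 0)/11 = -0.1818
Numerator Σ_{t=1}^{9}(z_t−z̄)(z_{t+2}−z̄) = -3.2479
Denominator Σ(z_t−z̄)² = 11.6364
r_2 = -3.2479 / 11.6364 = -0.279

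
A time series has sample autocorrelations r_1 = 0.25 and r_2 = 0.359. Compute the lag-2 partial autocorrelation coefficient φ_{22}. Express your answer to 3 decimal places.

0.316

φ_{22} = (r_2 − r_1²) / (1 − r_1²)
r_1² = (0.25)² = 0.0625
Numerator = 0.359 − 0.0625 = 0.2965; denominator = 1 − 0.0625 = 0.9375
φ_{22} = 0.2965 / 0.9375 = 0.316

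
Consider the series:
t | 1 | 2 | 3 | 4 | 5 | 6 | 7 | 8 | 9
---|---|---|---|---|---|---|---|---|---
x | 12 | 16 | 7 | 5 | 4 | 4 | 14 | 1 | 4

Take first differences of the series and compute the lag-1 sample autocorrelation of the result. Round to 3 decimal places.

First differences Δx: 4, -9, -2, -1, 0, 10, -13, 3
Mean of differences = -1.0000
Numerator Σ(Δx_t−Δx̄)(Δx_{t+1}−Δx̄) = -201.0000
Denominator Σ(Δx_t−Δx̄)² = 372.0000
r_1(Δx) = -201.0000 / 372.0000 = -0.540

-0.540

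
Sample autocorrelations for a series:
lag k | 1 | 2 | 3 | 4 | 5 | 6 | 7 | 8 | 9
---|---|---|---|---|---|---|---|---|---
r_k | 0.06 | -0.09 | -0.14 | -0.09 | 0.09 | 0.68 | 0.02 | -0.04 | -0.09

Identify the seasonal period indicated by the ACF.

The largest autocorrelation is r_6 = 0.68; the remaining lags stay at or below 0.09.
The dominant spike at lag 6 indicates a seasonal period of 6.

6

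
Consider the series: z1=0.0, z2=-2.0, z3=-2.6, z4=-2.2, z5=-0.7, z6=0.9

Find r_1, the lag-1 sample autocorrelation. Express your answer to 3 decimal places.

Mean z̄ = (0.0 − 2.0 − 2.6 − 2.2 − 0.7 + 0.9)/6 = -1.1000
Deviations from mean: 1.1000, -0.9000, -1.5000, -1.1000, 0.4000, 2.0000
Numerator Σ_{t=1}^{5}(z_t−z̄)(z_{t+1}−z̄) = 2.3700
Denominator Σ(z_t−z̄)² = 9.6400
r_1 = 2.3700 / 9.6400 = 0.246

0.246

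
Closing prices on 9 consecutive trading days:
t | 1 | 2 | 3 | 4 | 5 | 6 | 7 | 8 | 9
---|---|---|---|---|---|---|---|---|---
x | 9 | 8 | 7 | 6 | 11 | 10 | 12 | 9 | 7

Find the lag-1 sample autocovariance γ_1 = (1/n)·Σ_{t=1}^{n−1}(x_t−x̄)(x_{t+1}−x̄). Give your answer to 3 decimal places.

0.772

Mean x̄ = (9 + 8 + 7 + 6 + 11 + 10 + 12 + 9 + 7)/9 = 8.7778
Σ_{t=1}^{8}(x_t−x̄)(x_{t+1}−x̄) = 6.9506
γ_1 = 6.9506 / 9 = 0.772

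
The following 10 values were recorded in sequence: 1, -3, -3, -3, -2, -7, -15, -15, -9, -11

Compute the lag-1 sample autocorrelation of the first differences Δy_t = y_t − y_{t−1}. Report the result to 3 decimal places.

0.102

First differences Δy: -4, 0, 0, 1, -5, -8, 0, 6, -2
Mean of differences = -1.3333
Numerator Σ(Δy_t−Δȳ)(Δy_{t+1}−Δȳ) = 13.2222
Denominator Σ(Δy_t−Δȳ)² = 130.0000
r_1(Δy) = 13.2222 / 130.0000 = 0.102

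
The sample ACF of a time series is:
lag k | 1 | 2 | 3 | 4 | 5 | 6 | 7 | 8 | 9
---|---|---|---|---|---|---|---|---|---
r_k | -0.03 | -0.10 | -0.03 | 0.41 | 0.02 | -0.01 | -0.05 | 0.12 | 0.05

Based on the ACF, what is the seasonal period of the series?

4

The largest autocorrelation is r_4 = 0.41; the remaining lags stay at or below 0.12.
The dominant spike at lag 4 indicates a seasonal period of 4.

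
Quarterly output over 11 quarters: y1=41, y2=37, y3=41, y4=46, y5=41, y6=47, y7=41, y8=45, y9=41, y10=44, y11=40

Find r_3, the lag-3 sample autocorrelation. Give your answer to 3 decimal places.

-0.296

Mean ȳ = (41 + 37 + 41 + 46 + 41 + 47 + 41 + 45 + 41 + 44 + 40)/11 = 42.1818
Numerator Σ_{t=1}^{8}(y_t−ȳ)(y_{t+3}−ȳ) = -25.9174
Denominator Σ(y_t−ȳ)² = 87.6364
r_3 = -25.9174 / 87.6364 = -0.296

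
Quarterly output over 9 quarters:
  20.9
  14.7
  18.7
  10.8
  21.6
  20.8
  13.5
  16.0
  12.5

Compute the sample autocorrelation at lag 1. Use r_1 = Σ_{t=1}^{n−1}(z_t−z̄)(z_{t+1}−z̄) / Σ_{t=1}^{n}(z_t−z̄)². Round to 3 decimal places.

-0.317

Mean z̄ = (20.9 + 14.7 + 18.7 + 10.8 + 21.6 + 20.8 + 13.5 + 16.0 + 12.5)/9 = 16.6111
Numerator Σ_{t=1}^{8}(z_t−z̄)(z_{t+1}−z̄) = -41.0390
Denominator Σ(z_t−z̄)² = 129.5689
r_1 = -41.0390 / 129.5689 = -0.317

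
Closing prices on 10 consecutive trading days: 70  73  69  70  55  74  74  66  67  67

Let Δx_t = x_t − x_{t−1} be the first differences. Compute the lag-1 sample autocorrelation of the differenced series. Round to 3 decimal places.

First differences Δx: 3, -4, 1, -15, 19, 0, -8, 1, 0
Mean of differences = -0.3333
Numerator Σ(Δx_t−Δx̄)(Δx_{t+1}−Δx̄) = -326.1111
Denominator Σ(Δx_t−Δx̄)² = 676.0000
r_1(Δx) = -326.1111 / 676.0000 = -0.482

-0.482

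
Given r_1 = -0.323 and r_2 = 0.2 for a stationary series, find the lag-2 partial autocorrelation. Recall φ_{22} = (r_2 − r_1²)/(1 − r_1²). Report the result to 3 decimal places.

0.107

φ_{22} = (r_2 − r_1²) / (1 − r_1²)
r_1² = (-0.323)² = 0.104329
Numerator = 0.2 − 0.1043 = 0.0957; denominator = 1 − 0.1043 = 0.8957
φ_{22} = 0.0957 / 0.8957 = 0.107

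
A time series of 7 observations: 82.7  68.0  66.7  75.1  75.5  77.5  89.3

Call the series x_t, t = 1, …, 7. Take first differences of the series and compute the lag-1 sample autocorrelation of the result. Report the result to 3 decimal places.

0.057

First differences Δx: -14.7, -1.3, 8.4, 0.4, 2.0, 11.8
Mean of differences = 1.1000
Numerator Σ(Δx_t−Δx̄)(Δx_{t+1}−Δx̄) = 24.2900
Denominator Σ(Δx_t−Δx̄)² = 424.4800
r_1(Δx) = 24.2900 / 424.4800 = 0.057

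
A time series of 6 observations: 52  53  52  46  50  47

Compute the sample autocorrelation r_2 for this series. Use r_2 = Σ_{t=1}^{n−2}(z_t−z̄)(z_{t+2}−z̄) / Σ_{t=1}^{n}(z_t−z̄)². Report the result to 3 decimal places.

0.095

Mean z̄ = (52 + 53 + 52 + 46 + 50 + 47)/6 = 50.0000
Σ(z_t−z̄)(z_{t+2}−z̄) = (4.0000) + (-12.0000) + (0.0000) + (12.0000) = 4.0000
Denominator Σ(z_t−z̄)² = 42.0000
r_2 = 4.0000 / 42.0000 = 0.095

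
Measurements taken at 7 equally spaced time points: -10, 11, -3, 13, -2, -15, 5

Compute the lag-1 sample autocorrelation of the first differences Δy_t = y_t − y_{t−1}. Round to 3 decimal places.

-0.463

First differences Δy: 21, -14, 16, -15, -13, 20
Mean of differences = 2.5000
Numerator Σ(Δy_t−Δȳ)(Δy_{t+1}−Δȳ) = -764.2500
Denominator Σ(Δy_t−Δȳ)² = 1649.5000
r_1(Δy) = -764.2500 / 1649.5000 = -0.463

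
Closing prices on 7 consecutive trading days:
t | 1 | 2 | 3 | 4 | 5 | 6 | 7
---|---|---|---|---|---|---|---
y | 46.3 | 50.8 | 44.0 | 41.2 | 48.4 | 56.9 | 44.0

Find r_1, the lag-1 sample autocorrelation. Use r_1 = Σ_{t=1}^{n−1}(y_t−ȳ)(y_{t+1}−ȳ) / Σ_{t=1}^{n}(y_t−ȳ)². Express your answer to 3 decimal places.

Mean ȳ = (46.3 + 50.8 + 44.0 + 41.2 + 48.4 + 56.9 + 44.0)/7 = 47.3714
Deviations from mean: -1.0714, 3.4286, -3.3714, -6.1714, 1.0286, 9.5286, -3.3714
Σ(y_t−ȳ)(y_{t+1}−ȳ) = (-3.6735) + (-11.5592) + (20.8065) + (-6.3478) + (9.8008) + (-32.1249) = -23.0980
Denominator Σ(y_t−ȳ)² = 165.5743
r_1 = -23.0980 / 165.5743 = -0.140

-0.140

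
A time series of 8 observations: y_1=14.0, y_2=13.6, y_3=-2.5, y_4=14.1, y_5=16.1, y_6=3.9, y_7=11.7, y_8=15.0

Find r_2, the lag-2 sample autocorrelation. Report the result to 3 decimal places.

Mean ȳ = (14.0 + 13.6 − 2.5 + 14.1 + 16.1 + 3.9 + 11.7 + 15.0)/8 = 10.7375
Σ(y_t−ȳ)(y_{t+2}−ȳ) = (-43.1873) + (9.6252) + (-70.9861) + (-22.9911) + (5.1614) + (-29.1448) = -151.5228
Denominator Σ(y_t−ȳ)² = 299.9788
r_2 = -151.5228 / 299.9788 = -0.505

-0.505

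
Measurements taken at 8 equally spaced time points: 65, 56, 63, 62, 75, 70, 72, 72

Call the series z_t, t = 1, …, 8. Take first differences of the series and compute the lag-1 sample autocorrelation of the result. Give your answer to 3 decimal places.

First differences Δz: -9, 7, -1, 13, -5, 2, 0
Mean of differences = 1.0000
Numerator Σ(Δz_t−Δz̄)(Δz_{t+1}−Δz̄) = -175.0000
Denominator Σ(Δz_t−Δz̄)² = 322.0000
r_1(Δz) = -175.0000 / 322.0000 = -0.543

-0.543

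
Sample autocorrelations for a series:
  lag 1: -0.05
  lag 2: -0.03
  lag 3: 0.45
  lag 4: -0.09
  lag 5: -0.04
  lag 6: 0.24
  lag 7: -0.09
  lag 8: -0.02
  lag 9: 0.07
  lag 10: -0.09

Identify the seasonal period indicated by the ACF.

3

The largest autocorrelation is r_3 = 0.45, with a weaker echo at lag 6 (0.24); the remaining lags stay at or below 0.07.
The dominant spike at lag 3 indicates a seasonal period of 3.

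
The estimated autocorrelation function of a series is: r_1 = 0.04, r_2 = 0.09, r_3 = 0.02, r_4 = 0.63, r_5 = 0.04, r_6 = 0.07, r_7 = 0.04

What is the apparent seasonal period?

4

The largest autocorrelation is r_4 = 0.63; the remaining lags stay at or below 0.09.
The dominant spike at lag 4 indicates a seasonal period of 4.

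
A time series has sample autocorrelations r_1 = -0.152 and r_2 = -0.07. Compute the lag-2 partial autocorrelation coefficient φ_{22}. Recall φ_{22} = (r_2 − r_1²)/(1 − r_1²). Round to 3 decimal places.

φ_{22} = (r_2 − r_1²) / (1 − r_1²)
r_1² = (-0.152)² = 0.023104
Numerator = -0.07 − 0.0231 = -0.0931; denominator = 1 − 0.0231 = 0.9769
φ_{22} = -0.0931 / 0.9769 = -0.095

-0.095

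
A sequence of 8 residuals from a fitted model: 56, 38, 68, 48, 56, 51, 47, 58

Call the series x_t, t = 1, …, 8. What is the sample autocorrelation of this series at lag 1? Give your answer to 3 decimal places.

Mean x̄ = (56 + 38 + 68 + 48 + 56 + 51 + 47 + 58)/8 = 52.7500
Deviations from mean: 3.2500, -14.7500, 15.2500, -4.7500, 3.2500, -1.7500, -5.7500, 5.2500
Σ(x_t−x̄)(x_{t+1}−x̄) = (-47.9375) + (-224.9375) + (-72.4375) + (-15.4375) + (-5.6875) + (10.0625) + (-30.1875) = -386.5625
Denominator Σ(x_t−x̄)² = 557.5000
r_1 = -386.5625 / 557.5000 = -0.693

-0.693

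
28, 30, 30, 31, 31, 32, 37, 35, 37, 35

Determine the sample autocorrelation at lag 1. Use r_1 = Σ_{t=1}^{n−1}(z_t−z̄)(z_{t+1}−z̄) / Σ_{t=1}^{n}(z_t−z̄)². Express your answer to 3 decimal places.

0.613

Mean z̄ = (28 + 30 + 30 + 31 + 31 + 32 + 37 + 35 + 37 + 35)/10 = 32.6000
Numerator Σ_{t=1}^{9}(z_t−z̄)(z_{t+1}−z̄) = 55.4400
Denominator Σ(z_t−z̄)² = 90.4000
r_1 = 55.4400 / 90.4000 = 0.613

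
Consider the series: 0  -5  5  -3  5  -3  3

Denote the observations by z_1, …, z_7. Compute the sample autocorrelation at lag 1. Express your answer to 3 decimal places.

Mean z̄ = (0 − 5 + 5 − 3 + 5 − 3 + 3)/7 = 0.2857
Deviations from mean: -0.2857, -5.2857, 4.7143, -3.2857, 4.7143, -3.2857, 2.7143
Σ(z_t−z̄)(z_{t+1}−z̄) = (1.5102) + (-24.9184) + (-15.4898) + (-15.4898) + (-15.4898) + (-8.9184) = -78.7959
Denominator Σ(z_t−z̄)² = 101.4286
r_1 = -78.7959 / 101.4286 = -0.777

-0.777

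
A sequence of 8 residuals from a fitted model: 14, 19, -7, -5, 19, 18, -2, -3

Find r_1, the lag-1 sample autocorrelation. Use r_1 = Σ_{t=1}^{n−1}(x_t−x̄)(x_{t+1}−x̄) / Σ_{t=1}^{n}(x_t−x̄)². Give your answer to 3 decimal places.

0.064

Mean x̄ = (14 + 19 − 7 − 5 + 19 + 18 − 2 − 3)/8 = 6.6250
Σ(x_t−x̄)(x_{t+1}−x̄) = (91.2656) + (-168.6094) + (158.3906) + (-143.8594) + (140.7656) + (-98.1094) + (83.0156) = 62.8594
Denominator Σ(x_t−x̄)² = 977.8750
r_1 = 62.8594 / 977.8750 = 0.064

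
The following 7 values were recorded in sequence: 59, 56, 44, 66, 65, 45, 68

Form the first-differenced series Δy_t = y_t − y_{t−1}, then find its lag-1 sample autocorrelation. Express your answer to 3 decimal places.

First differences Δy: -3, -12, 22, -1, -20, 23
Mean of differences = 1.5000
Numerator Σ(Δy_t−Δȳ)(Δy_{t+1}−Δȳ) = -675.7500
Denominator Σ(Δy_t−Δȳ)² = 1553.5000
r_1(Δy) = -675.7500 / 1553.5000 = -0.435

-0.435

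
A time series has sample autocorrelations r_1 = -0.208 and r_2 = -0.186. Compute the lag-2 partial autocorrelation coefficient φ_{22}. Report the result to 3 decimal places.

φ_{22} = (r_2 − r_1²) / (1 − r_1²)
r_1² = (-0.208)² = 0.043264
Numerator = -0.186 − 0.0433 = -0.2293; denominator = 1 − 0.0433 = 0.9567
φ_{22} = -0.2293 / 0.9567 = -0.240

-0.240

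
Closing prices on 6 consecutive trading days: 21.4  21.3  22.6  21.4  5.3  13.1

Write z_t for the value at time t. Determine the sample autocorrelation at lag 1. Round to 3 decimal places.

Mean z̄ = (21.4 + 21.3 + 22.6 + 21.4 + 5.3 + 13.1)/6 = 17.5167
Σ(z_t−z̄)(z_{t+1}−z̄) = (14.6919) + (19.2319) + (19.7403) + (-47.4414) + (53.9569) = 60.1797
Denominator Σ(z_t−z̄)² = 239.0683
r_1 = 60.1797 / 239.0683 = 0.252

0.252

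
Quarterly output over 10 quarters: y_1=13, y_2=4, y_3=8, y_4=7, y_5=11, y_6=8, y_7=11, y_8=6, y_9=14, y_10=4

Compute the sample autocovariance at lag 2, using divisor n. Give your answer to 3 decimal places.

Mean ȳ = (13 + 4 + 8 + 7 + 11 + 8 + 11 + 6 + 14 + 4)/10 = 8.6000
Σ_{t=1}^{8}(y_t−ȳ)(y_{t+2}−ȳ) = 36.4800
γ_2 = 36.4800 / 10 = 3.648

3.648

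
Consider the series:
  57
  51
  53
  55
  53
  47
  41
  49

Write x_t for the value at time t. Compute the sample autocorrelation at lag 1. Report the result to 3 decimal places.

0.370

Mean x̄ = (57 + 51 + 53 + 55 + 53 + 47 + 41 + 49)/8 = 50.7500
Deviations from mean: 6.2500, 0.2500, 2.2500, 4.2500, 2.2500, -3.7500, -9.7500, -1.7500
Σ(x_t−x̄)(x_{t+1}−x̄) = (1.5625) + (0.5625) + (9.5625) + (9.5625) + (-8.4375) + (36.5625) + (17.0625) = 66.4375
Denominator Σ(x_t−x̄)² = 179.5000
r_1 = 66.4375 / 179.5000 = 0.370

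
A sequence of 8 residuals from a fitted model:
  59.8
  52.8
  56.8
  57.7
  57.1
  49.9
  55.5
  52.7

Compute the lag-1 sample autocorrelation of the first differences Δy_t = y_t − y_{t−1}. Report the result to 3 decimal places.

-0.499

First differences Δy: -7.0, 4.0, 0.9, -0.6, -7.2, 5.6, -2.8
Mean of differences = -1.0143
Numerator Σ(Δy_t−Δȳ)(Δy_{t+1}−Δȳ) = -74.9102
Denominator Σ(Δy_t−Δȳ)² = 150.0086
r_1(Δy) = -74.9102 / 150.0086 = -0.499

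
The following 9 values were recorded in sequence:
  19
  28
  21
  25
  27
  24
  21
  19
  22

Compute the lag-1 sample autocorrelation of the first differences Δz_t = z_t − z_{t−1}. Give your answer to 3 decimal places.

First differences Δz: 9, -7, 4, 2, -3, -3, -2, 3
Mean of differences = 0.3750
Numerator Σ(Δz_t−Δz̄)(Δz_{t+1}−Δz̄) = -76.7656
Denominator Σ(Δz_t−Δz̄)² = 179.8750
r_1(Δz) = -76.7656 / 179.8750 = -0.427

-0.427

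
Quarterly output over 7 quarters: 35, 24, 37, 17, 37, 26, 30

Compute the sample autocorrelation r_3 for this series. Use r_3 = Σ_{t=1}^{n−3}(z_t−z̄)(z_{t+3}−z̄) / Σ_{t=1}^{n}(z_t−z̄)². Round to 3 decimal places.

Mean z̄ = (35 + 24 + 37 + 17 + 37 + 26 + 30)/7 = 29.4286
Deviations from mean: 5.5714, -5.4286, 7.5714, -12.4286, 7.5714, -3.4286, 0.5714
Numerator Σ_{t=1}^{4}(z_t−z̄)(z_{t+3}−z̄) = -143.4082
Denominator Σ(z_t−z̄)² = 341.7143
r_3 = -143.4082 / 341.7143 = -0.420

-0.420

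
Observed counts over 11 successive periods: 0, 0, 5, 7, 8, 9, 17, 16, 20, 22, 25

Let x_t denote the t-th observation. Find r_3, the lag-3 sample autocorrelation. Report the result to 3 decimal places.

0.217

Mean x̄ = (0 + 0 + 5 + 7 + 8 + 9 + 17 + 16 + 20 + 22 + 25)/11 = 11.7273
Numerator Σ_{t=1}^{8}(x_t−x̄)(x_{t+3}−x̄) = 164.9587
Denominator Σ(x_t−x̄)² = 760.1818
r_3 = 164.9587 / 760.1818 = 0.217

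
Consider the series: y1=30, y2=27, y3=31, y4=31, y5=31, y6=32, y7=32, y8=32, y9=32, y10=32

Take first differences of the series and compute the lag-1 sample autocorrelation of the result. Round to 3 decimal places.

First differences Δy: -3, 4, 0, 0, 1, 0, 0, 0, 0
Mean of differences = 0.2222
Numerator Σ(Δy_t−Δȳ)(Δy_{t+1}−Δȳ) = -13.1605
Denominator Σ(Δy_t−Δȳ)² = 25.5556
r_1(Δy) = -13.1605 / 25.5556 = -0.515

-0.515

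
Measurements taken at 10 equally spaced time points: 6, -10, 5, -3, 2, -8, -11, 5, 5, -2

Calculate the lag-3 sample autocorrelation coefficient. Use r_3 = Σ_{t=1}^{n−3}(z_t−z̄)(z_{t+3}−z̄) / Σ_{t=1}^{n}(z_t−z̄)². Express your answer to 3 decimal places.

-0.196

Mean z̄ = (6 − 10 + 5 − 3 + 2 − 8 − 11 + 5 + 5 − 2)/10 = -1.1000
Numerator Σ_{t=1}^{7}(z_t−z̄)(z_{t+3}−z̄) = -78.6300
Denominator Σ(z_t−z̄)² = 400.9000
r_3 = -78.6300 / 400.9000 = -0.196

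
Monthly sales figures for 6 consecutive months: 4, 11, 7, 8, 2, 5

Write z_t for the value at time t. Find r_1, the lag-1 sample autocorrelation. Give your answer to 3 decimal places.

-0.151

Mean z̄ = (4 + 11 + 7 + 8 + 2 + 5)/6 = 6.1667
Deviations from mean: -2.1667, 4.8333, 0.8333, 1.8333, -4.1667, -1.1667
Σ(z_t−z̄)(z_{t+1}−z̄) = (-10.4722) + (4.0278) + (1.5278) + (-7.6389) + (4.8611) = -7.6944
Denominator Σ(z_t−z̄)² = 50.8333
r_1 = -7.6944 / 50.8333 = -0.151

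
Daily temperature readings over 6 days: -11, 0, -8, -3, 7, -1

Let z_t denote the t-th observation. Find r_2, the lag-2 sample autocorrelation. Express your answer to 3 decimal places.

-0.042

Mean z̄ = (-11 + 0 − 8 − 3 + 7 − 1)/6 = -2.6667
Numerator Σ_{t=1}^{4}(z_t−z̄)(z_{t+2}−z̄) = -8.5556
Denominator Σ(z_t−z̄)² = 201.3333
r_2 = -8.5556 / 201.3333 = -0.042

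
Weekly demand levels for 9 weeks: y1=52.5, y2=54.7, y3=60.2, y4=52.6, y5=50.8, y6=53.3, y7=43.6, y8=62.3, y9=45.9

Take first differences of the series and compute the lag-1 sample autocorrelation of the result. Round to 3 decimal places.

-0.651

First differences Δy: 2.2, 5.5, -7.6, -1.8, 2.5, -9.7, 18.7, -16.4
Mean of differences = -0.8250
Numerator Σ(Δy_t−Δȳ)(Δy_{t+1}−Δȳ) = -527.2506
Denominator Σ(Δy_t−Δȳ)² = 809.6350
r_1(Δy) = -527.2506 / 809.6350 = -0.651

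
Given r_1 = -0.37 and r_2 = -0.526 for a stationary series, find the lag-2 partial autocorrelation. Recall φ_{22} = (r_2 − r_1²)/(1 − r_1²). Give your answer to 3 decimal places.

-0.768

φ_{22} = (r_2 − r_1²) / (1 − r_1²)
r_1² = (-0.37)² = 0.1369
Numerator = -0.526 − 0.1369 = -0.6629; denominator = 1 − 0.1369 = 0.8631
φ_{22} = -0.6629 / 0.8631 = -0.768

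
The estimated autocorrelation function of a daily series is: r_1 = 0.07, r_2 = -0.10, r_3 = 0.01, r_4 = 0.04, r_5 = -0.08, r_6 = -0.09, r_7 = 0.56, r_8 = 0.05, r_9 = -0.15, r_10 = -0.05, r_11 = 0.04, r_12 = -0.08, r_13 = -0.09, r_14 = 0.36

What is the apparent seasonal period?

The largest autocorrelation is r_7 = 0.56, with a weaker echo at lag 14 (0.36); the remaining lags stay at or below 0.07.
The dominant spike at lag 7 indicates a seasonal period of 7.

7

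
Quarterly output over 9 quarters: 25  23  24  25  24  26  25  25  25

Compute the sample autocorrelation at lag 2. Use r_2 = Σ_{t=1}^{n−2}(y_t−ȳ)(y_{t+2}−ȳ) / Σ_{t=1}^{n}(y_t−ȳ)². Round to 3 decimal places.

0.074

Mean ȳ = (25 + 23 + 24 + 25 + 24 + 26 + 25 + 25 + 25)/9 = 24.6667
Numerator Σ_{t=1}^{7}(y_t−ȳ)(y_{t+2}−ȳ) = 0.4444
Denominator Σ(y_t−ȳ)² = 6.0000
r_2 = 0.4444 / 6.0000 = 0.074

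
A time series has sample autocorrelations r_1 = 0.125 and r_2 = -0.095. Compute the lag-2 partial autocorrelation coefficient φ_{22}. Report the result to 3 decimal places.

-0.112

φ_{22} = (r_2 − r_1²) / (1 − r_1²)
r_1² = (0.125)² = 0.015625
Numerator = -0.095 − 0.0156 = -0.1106; denominator = 1 − 0.0156 = 0.9844
φ_{22} = -0.1106 / 0.9844 = -0.112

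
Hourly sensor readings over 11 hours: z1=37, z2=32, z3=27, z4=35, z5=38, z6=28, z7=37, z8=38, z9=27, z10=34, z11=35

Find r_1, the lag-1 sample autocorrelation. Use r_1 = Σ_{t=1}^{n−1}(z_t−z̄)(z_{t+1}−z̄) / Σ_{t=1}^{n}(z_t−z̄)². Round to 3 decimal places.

-0.315

Mean z̄ = (37 + 32 + 27 + 35 + 38 + 28 + 37 + 38 + 27 + 34 + 35)/11 = 33.4545
Numerator Σ_{t=1}^{10}(z_t−z̄)(z_{t+1}−z̄) = -58.7521
Denominator Σ(z_t−z̄)² = 186.7273
r_1 = -58.7521 / 186.7273 = -0.315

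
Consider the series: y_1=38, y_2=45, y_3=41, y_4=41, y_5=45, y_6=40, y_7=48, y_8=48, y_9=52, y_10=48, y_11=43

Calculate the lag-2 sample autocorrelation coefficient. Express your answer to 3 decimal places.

0.265

Mean ȳ = (38 + 45 + 41 + 41 + 45 + 40 + 48 + 48 + 52 + 48 + 43)/11 = 44.4545
Numerator Σ_{t=1}^{9}(y_t−ȳ)(y_{t+2}−ȳ) = 48.4050
Denominator Σ(y_t−ȳ)² = 182.7273
r_2 = 48.4050 / 182.7273 = 0.265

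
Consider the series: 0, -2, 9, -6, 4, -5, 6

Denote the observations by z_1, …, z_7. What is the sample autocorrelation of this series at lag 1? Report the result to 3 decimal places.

-0.761

Mean z̄ = (0 − 2 + 9 − 6 + 4 − 5 + 6)/7 = 0.8571
Deviations from mean: -0.8571, -2.8571, 8.1429, -6.8571, 3.1429, -5.8571, 5.1429
Σ(z_t−z̄)(z_{t+1}−z̄) = (2.4490) + (-23.2653) + (-55.8367) + (-21.5510) + (-18.4082) + (-30.1224) = -146.7347
Denominator Σ(z_t−z̄)² = 192.8571
r_1 = -146.7347 / 192.8571 = -0.761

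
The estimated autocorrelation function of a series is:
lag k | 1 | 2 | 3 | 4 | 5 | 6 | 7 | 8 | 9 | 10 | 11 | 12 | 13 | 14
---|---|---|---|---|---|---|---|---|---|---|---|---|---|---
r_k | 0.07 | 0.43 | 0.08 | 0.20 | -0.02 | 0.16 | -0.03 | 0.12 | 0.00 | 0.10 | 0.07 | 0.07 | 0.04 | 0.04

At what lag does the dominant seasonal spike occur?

The largest autocorrelation is r_2 = 0.43, with weaker echoes at lags 4 (0.20) and 6 (0.16); the remaining lags stay at or below 0.12.
The dominant spike at lag 2 indicates a seasonal period of 2.

2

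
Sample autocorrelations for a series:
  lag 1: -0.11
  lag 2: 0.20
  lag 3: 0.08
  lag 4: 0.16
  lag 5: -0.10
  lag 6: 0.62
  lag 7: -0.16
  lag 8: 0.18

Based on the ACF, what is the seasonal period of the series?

The largest autocorrelation is r_6 = 0.62; the remaining lags stay at or below 0.20.
The dominant spike at lag 6 indicates a seasonal period of 6.

6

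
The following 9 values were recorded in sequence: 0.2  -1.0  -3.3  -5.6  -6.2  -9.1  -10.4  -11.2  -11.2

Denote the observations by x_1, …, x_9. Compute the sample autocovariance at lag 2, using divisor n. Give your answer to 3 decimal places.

6.060

Mean x̄ = (0.2 − 1.0 − 3.3 − 5.6 − 6.2 − 9.1 − 10.4 − 11.2 − 11.2)/9 = -6.4222
Σ_{t=1}^{7}(x_t−x̄)(x_{t+2}−x̄) = 54.5412
γ_2 = 54.5412 / 9 = 6.060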